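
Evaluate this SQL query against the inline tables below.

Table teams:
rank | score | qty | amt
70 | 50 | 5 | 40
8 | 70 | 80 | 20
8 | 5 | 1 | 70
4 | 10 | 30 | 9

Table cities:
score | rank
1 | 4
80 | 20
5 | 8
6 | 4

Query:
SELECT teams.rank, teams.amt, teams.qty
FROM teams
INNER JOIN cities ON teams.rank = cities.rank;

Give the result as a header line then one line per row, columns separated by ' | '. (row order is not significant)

== RESULT ==
teams.rank | teams.amt | teams.qty
8 | 20 | 80
8 | 70 | 1
4 | 9 | 30
4 | 9 | 30

Derivation:
After JOIN cities (4 rows):
teams.rank | teams.score | teams.qty | teams.amt | cities.score | cities.rank
8 | 70 | 80 | 20 | 5 | 8
8 | 5 | 1 | 70 | 5 | 8
4 | 10 | 30 | 9 | 1 | 4
4 | 10 | 30 | 9 | 6 | 4
After SELECT (4 rows):
teams.rank | teams.amt | teams.qty
8 | 20 | 80
8 | 70 | 1
4 | 9 | 30
4 | 9 | 30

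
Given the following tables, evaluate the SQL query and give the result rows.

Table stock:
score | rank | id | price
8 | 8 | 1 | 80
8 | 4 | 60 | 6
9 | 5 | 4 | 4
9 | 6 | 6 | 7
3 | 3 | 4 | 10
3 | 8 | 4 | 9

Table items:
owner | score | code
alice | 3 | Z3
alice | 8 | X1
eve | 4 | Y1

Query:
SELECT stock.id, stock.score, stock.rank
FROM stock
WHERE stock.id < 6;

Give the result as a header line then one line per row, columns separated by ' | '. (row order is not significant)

== RESULT ==
stock.id | stock.score | stock.rank
1 | 8 | 8
4 | 9 | 5
4 | 3 | 3
4 | 3 | 8

Derivation:
After WHERE (4 rows):
stock.score | stock.rank | stock.id | stock.price
8 | 8 | 1 | 80
9 | 5 | 4 | 4
3 | 3 | 4 | 10
3 | 8 | 4 | 9
After SELECT (4 rows):
stock.id | stock.score | stock.rank
1 | 8 | 8
4 | 9 | 5
4 | 3 | 3
4 | 3 | 8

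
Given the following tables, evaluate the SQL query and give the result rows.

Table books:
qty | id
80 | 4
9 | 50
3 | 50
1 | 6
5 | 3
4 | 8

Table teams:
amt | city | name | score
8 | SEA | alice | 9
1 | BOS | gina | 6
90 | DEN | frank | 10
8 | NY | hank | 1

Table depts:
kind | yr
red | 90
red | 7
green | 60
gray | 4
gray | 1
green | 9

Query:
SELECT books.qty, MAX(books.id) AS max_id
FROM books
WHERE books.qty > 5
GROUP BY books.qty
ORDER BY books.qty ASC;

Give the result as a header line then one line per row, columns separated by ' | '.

== RESULT ==
books.qty | max_id
9 | 50
80 | 4

Derivation:
After WHERE (2 rows):
books.qty | books.id
80 | 4
9 | 50
After GROUP BY (2 rows):
books.qty | max_id
80 | 4
9 | 50
After ORDER BY (2 rows):
books.qty | max_id
9 | 50
80 | 4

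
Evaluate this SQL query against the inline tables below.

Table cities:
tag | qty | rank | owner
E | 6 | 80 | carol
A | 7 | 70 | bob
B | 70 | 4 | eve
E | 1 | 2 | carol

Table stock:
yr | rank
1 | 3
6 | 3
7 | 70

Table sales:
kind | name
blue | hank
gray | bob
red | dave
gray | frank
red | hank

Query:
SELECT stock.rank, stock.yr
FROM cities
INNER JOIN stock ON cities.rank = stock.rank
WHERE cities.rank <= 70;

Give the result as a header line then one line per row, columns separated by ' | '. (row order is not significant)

After JOIN stock (1 rows):
cities.tag | cities.qty | cities.rank | cities.owner | stock.yr | stock.rank
A | 7 | 70 | bob | 7 | 70
After WHERE (1 rows):
cities.tag | cities.qty | cities.rank | cities.owner | stock.yr | stock.rank
A | 7 | 70 | bob | 7 | 70
After SELECT (1 rows):
stock.rank | stock.yr
70 | 7

== RESULT ==
stock.rank | stock.yr
70 | 7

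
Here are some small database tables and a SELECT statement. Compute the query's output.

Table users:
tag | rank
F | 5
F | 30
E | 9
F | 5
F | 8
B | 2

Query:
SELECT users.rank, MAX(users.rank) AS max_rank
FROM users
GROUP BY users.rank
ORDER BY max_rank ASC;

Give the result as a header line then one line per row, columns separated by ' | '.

== RESULT ==
users.rank | max_rank
2 | 2
5 | 5
8 | 8
9 | 9
30 | 30

Derivation:
After GROUP BY (5 rows):
users.rank | max_rank
5 | 5
30 | 30
9 | 9
8 | 8
2 | 2
After ORDER BY (5 rows):
users.rank | max_rank
2 | 2
5 | 5
8 | 8
9 | 9
30 | 30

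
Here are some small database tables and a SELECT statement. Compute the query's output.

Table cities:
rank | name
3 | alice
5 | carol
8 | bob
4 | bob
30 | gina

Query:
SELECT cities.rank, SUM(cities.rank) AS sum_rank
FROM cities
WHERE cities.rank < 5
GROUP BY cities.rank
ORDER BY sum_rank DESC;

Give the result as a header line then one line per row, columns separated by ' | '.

After WHERE (2 rows):
cities.rank | cities.name
3 | alice
4 | bob
After GROUP BY (2 rows):
cities.rank | sum_rank
3 | 3
4 | 4
After ORDER BY (2 rows):
cities.rank | sum_rank
4 | 4
3 | 3

== RESULT ==
cities.rank | sum_rank
4 | 4
3 | 3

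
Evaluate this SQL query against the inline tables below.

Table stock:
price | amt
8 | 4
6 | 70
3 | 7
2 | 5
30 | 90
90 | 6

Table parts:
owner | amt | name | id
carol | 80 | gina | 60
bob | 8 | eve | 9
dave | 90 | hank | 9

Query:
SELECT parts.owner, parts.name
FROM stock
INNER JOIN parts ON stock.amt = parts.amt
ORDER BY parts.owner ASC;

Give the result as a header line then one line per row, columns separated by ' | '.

After JOIN parts (1 rows):
stock.price | stock.amt | parts.owner | parts.amt | parts.name | parts.id
30 | 90 | dave | 90 | hank | 9
After SELECT (1 rows):
parts.owner | parts.name
dave | hank
After ORDER BY (1 rows):
parts.owner | parts.name
dave | hank

== RESULT ==
parts.owner | parts.name
dave | hank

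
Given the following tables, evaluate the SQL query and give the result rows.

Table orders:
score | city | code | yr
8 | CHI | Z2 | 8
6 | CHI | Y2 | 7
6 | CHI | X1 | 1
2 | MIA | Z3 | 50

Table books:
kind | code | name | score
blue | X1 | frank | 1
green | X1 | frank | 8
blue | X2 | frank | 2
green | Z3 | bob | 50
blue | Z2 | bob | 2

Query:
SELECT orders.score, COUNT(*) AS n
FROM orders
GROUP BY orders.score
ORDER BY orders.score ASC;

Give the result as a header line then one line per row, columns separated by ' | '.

After GROUP BY (3 rows):
orders.score | n
8 | 1
6 | 2
2 | 1
After ORDER BY (3 rows):
orders.score | n
2 | 1
6 | 2
8 | 1

== RESULT ==
orders.score | n
2 | 1
6 | 2
8 | 1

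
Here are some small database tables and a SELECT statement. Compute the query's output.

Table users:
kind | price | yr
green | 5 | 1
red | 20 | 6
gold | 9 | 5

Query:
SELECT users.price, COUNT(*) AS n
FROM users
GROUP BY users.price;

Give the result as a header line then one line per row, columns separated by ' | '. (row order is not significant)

After GROUP BY (3 rows):
users.price | n
5 | 1
20 | 1
9 | 1

== RESULT ==
users.price | n
5 | 1
20 | 1
9 | 1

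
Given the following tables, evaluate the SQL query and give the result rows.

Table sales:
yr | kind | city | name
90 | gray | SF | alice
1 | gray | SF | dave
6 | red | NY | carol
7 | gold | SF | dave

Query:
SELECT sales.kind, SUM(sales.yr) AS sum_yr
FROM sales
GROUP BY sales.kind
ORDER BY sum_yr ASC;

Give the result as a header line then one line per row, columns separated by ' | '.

After GROUP BY (3 rows):
sales.kind | sum_yr
gray | 91
red | 6
gold | 7
After ORDER BY (3 rows):
sales.kind | sum_yr
red | 6
gold | 7
gray | 91

== RESULT ==
sales.kind | sum_yr
red | 6
gold | 7
gray | 91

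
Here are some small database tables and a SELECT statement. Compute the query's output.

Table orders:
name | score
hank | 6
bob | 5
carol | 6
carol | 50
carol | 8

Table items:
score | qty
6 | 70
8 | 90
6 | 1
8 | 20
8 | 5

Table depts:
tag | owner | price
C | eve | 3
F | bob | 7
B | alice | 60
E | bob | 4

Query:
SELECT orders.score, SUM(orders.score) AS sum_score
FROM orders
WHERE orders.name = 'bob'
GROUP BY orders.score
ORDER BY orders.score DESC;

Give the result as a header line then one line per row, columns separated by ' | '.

== RESULT ==
orders.score | sum_score
5 | 5

Derivation:
After WHERE (1 rows):
orders.name | orders.score
bob | 5
After GROUP BY (1 rows):
orders.score | sum_score
5 | 5
After ORDER BY (1 rows):
orders.score | sum_score
5 | 5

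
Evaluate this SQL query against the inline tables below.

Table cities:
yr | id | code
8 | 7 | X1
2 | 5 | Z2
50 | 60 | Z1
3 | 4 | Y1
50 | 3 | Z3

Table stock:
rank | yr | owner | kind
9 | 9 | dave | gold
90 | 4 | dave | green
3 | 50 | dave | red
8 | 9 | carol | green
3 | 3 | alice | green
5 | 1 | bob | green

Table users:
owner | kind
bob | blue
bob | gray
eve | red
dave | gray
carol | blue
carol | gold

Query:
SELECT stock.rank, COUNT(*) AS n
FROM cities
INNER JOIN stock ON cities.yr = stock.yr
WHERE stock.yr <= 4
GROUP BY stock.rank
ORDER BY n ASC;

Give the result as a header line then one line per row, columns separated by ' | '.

== RESULT ==
stock.rank | n
3 | 1

Derivation:
After JOIN stock (3 rows):
cities.yr | cities.id | cities.code | stock.rank | stock.yr | stock.owner | stock.kind
50 | 60 | Z1 | 3 | 50 | dave | red
3 | 4 | Y1 | 3 | 3 | alice | green
50 | 3 | Z3 | 3 | 50 | dave | red
After WHERE (1 rows):
cities.yr | cities.id | cities.code | stock.rank | stock.yr | stock.owner | stock.kind
3 | 4 | Y1 | 3 | 3 | alice | green
After GROUP BY (1 rows):
stock.rank | n
3 | 1
After ORDER BY (1 rows):
stock.rank | n
3 | 1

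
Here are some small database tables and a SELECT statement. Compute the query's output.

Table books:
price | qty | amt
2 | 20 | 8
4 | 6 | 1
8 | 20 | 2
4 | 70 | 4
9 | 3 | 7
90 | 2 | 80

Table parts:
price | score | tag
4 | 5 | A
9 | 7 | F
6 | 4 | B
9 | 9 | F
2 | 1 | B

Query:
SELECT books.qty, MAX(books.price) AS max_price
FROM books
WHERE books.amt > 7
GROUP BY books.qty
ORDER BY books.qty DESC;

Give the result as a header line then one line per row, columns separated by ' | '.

== RESULT ==
books.qty | max_price
20 | 2
2 | 90

Derivation:
After WHERE (2 rows):
books.price | books.qty | books.amt
2 | 20 | 8
90 | 2 | 80
After GROUP BY (2 rows):
books.qty | max_price
20 | 2
2 | 90
After ORDER BY (2 rows):
books.qty | max_price
20 | 2
2 | 90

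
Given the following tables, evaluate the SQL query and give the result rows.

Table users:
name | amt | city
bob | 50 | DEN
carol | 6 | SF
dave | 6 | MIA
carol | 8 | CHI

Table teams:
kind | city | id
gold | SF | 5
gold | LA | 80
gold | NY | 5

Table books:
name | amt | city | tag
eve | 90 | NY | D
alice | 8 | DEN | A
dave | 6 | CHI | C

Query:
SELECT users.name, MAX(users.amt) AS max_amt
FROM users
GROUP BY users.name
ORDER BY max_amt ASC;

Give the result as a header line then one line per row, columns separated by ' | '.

After GROUP BY (3 rows):
users.name | max_amt
bob | 50
carol | 8
dave | 6
After ORDER BY (3 rows):
users.name | max_amt
dave | 6
carol | 8
bob | 50

== RESULT ==
users.name | max_amt
dave | 6
carol | 8
bob | 50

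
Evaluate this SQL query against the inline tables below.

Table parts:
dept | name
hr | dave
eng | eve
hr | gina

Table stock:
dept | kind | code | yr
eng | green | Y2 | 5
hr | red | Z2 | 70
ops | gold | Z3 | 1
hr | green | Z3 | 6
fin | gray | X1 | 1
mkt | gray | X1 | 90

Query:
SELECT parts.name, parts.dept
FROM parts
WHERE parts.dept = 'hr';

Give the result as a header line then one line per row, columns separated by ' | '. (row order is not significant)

== RESULT ==
parts.name | parts.dept
dave | hr
gina | hr

Derivation:
After WHERE (2 rows):
parts.dept | parts.name
hr | dave
hr | gina
After SELECT (2 rows):
parts.name | parts.dept
dave | hr
gina | hr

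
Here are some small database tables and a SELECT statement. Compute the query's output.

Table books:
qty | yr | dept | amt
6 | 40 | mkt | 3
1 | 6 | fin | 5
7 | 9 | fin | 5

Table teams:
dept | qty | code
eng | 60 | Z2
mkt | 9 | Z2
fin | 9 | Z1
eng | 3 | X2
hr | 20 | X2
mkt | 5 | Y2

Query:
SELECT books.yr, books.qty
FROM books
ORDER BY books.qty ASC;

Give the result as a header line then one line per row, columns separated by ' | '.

== RESULT ==
books.yr | books.qty
6 | 1
40 | 6
9 | 7

Derivation:
After SELECT (3 rows):
books.yr | books.qty
40 | 6
6 | 1
9 | 7
After ORDER BY (3 rows):
books.yr | books.qty
6 | 1
40 | 6
9 | 7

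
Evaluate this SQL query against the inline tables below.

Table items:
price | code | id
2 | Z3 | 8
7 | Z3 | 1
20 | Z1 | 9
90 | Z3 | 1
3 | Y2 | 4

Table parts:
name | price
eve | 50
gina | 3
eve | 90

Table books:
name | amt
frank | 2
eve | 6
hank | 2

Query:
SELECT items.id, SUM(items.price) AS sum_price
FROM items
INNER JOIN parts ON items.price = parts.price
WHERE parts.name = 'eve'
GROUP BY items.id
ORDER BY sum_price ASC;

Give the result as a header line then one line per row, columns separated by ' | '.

== RESULT ==
items.id | sum_price
1 | 90

Derivation:
After JOIN parts (2 rows):
items.price | items.code | items.id | parts.name | parts.price
90 | Z3 | 1 | eve | 90
3 | Y2 | 4 | gina | 3
After WHERE (1 rows):
items.price | items.code | items.id | parts.name | parts.price
90 | Z3 | 1 | eve | 90
After GROUP BY (1 rows):
items.id | sum_price
1 | 90
After ORDER BY (1 rows):
items.id | sum_price
1 | 90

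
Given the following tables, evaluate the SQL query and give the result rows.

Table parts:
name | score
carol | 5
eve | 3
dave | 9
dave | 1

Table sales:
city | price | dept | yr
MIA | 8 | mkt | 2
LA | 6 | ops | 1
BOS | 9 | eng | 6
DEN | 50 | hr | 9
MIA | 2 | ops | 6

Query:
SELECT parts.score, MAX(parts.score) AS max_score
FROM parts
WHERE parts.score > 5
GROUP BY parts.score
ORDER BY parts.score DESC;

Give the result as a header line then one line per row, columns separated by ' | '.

After WHERE (1 rows):
parts.name | parts.score
dave | 9
After GROUP BY (1 rows):
parts.score | max_score
9 | 9
After ORDER BY (1 rows):
parts.score | max_score
9 | 9

== RESULT ==
parts.score | max_score
9 | 9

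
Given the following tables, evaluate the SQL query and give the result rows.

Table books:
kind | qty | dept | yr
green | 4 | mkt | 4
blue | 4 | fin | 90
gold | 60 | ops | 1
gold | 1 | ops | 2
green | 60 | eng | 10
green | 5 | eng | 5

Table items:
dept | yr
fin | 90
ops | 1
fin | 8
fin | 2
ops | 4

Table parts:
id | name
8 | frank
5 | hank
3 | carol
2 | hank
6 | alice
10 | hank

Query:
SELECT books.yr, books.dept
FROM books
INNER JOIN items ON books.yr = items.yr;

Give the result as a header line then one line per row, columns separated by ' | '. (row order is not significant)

After JOIN items (4 rows):
books.kind | books.qty | books.dept | books.yr | items.dept | items.yr
green | 4 | mkt | 4 | ops | 4
blue | 4 | fin | 90 | fin | 90
gold | 60 | ops | 1 | ops | 1
gold | 1 | ops | 2 | fin | 2
After SELECT (4 rows):
books.yr | books.dept
4 | mkt
90 | fin
1 | ops
2 | ops

== RESULT ==
books.yr | books.dept
4 | mkt
90 | fin
1 | ops
2 | ops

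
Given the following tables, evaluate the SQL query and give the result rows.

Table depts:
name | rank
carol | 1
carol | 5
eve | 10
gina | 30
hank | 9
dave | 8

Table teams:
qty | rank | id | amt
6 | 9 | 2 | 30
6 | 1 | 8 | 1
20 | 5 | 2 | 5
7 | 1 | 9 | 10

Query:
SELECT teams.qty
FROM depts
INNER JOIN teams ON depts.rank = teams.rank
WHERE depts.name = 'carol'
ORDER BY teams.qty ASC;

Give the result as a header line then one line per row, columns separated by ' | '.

== RESULT ==
teams.qty
6
7
20

Derivation:
After JOIN teams (4 rows):
depts.name | depts.rank | teams.qty | teams.rank | teams.id | teams.amt
carol | 1 | 6 | 1 | 8 | 1
carol | 1 | 7 | 1 | 9 | 10
carol | 5 | 20 | 5 | 2 | 5
hank | 9 | 6 | 9 | 2 | 30
After WHERE (3 rows):
depts.name | depts.rank | teams.qty | teams.rank | teams.id | teams.amt
carol | 1 | 6 | 1 | 8 | 1
carol | 1 | 7 | 1 | 9 | 10
carol | 5 | 20 | 5 | 2 | 5
After SELECT (3 rows):
teams.qty
6
7
20
After ORDER BY (3 rows):
teams.qty
6
7
20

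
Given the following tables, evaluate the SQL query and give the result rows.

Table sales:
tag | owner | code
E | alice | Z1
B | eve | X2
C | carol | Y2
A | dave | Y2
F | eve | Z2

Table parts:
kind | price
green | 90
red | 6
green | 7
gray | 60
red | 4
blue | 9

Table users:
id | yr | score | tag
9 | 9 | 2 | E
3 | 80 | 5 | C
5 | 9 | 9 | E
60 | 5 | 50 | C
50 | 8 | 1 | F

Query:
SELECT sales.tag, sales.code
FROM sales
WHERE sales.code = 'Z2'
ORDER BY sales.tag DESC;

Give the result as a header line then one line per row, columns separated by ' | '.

After WHERE (1 rows):
sales.tag | sales.owner | sales.code
F | eve | Z2
After SELECT (1 rows):
sales.tag | sales.code
F | Z2
After ORDER BY (1 rows):
sales.tag | sales.code
F | Z2

== RESULT ==
sales.tag | sales.code
F | Z2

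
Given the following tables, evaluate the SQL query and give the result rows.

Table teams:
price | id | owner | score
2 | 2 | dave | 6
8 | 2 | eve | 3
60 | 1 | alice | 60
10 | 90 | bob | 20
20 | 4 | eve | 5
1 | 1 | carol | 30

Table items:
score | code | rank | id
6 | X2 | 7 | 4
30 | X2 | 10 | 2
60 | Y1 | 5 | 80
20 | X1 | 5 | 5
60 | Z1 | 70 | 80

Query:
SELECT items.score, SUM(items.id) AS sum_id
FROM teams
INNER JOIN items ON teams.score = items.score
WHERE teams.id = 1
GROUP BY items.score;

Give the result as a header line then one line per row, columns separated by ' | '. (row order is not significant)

== RESULT ==
items.score | sum_id
60 | 160
30 | 2

Derivation:
After JOIN items (5 rows):
teams.price | teams.id | teams.owner | teams.score | items.score | items.code | items.rank | items.id
2 | 2 | dave | 6 | 6 | X2 | 7 | 4
60 | 1 | alice | 60 | 60 | Y1 | 5 | 80
60 | 1 | alice | 60 | 60 | Z1 | 70 | 80
10 | 90 | bob | 20 | 20 | X1 | 5 | 5
1 | 1 | carol | 30 | 30 | X2 | 10 | 2
After WHERE (3 rows):
teams.price | teams.id | teams.owner | teams.score | items.score | items.code | items.rank | items.id
60 | 1 | alice | 60 | 60 | Y1 | 5 | 80
60 | 1 | alice | 60 | 60 | Z1 | 70 | 80
1 | 1 | carol | 30 | 30 | X2 | 10 | 2
After GROUP BY (2 rows):
items.score | sum_id
60 | 160
30 | 2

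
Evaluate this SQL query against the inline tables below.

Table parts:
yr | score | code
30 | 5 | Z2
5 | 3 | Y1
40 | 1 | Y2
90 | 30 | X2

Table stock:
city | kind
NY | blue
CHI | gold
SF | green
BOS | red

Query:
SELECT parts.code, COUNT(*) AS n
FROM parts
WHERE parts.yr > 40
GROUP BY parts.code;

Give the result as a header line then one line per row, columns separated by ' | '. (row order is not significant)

== RESULT ==
parts.code | n
X2 | 1

Derivation:
After WHERE (1 rows):
parts.yr | parts.score | parts.code
90 | 30 | X2
After GROUP BY (1 rows):
parts.code | n
X2 | 1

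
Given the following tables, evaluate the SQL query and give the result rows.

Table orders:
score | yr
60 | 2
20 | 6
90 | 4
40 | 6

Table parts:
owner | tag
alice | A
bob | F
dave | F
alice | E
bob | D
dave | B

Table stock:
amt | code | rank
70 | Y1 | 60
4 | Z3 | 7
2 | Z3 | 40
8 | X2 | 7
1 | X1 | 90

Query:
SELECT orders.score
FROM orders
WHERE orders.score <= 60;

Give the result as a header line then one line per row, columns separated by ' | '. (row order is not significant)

After WHERE (3 rows):
orders.score | orders.yr
60 | 2
20 | 6
40 | 6
After SELECT (3 rows):
orders.score
60
20
40

== RESULT ==
orders.score
60
20
40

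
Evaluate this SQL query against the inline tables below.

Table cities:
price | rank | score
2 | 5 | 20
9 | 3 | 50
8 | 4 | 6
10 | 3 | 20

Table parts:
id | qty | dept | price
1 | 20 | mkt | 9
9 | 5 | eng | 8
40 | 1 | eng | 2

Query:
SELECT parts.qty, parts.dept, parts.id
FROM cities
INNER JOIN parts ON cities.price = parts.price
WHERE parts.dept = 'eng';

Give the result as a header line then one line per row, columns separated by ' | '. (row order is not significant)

After JOIN parts (3 rows):
cities.price | cities.rank | cities.score | parts.id | parts.qty | parts.dept | parts.price
2 | 5 | 20 | 40 | 1 | eng | 2
9 | 3 | 50 | 1 | 20 | mkt | 9
8 | 4 | 6 | 9 | 5 | eng | 8
After WHERE (2 rows):
cities.price | cities.rank | cities.score | parts.id | parts.qty | parts.dept | parts.price
2 | 5 | 20 | 40 | 1 | eng | 2
8 | 4 | 6 | 9 | 5 | eng | 8
After SELECT (2 rows):
parts.qty | parts.dept | parts.id
1 | eng | 40
5 | eng | 9

== RESULT ==
parts.qty | parts.dept | parts.id
1 | eng | 40
5 | eng | 9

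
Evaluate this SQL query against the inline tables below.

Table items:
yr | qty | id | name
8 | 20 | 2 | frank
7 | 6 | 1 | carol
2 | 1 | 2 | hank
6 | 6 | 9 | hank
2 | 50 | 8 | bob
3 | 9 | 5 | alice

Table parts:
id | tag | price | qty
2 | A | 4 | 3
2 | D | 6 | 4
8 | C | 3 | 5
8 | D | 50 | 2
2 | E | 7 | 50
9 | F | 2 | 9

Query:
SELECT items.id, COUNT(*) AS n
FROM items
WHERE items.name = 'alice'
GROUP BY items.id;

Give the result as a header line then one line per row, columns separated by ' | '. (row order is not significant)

After WHERE (1 rows):
items.yr | items.qty | items.id | items.name
3 | 9 | 5 | alice
After GROUP BY (1 rows):
items.id | n
5 | 1

== RESULT ==
items.id | n
5 | 1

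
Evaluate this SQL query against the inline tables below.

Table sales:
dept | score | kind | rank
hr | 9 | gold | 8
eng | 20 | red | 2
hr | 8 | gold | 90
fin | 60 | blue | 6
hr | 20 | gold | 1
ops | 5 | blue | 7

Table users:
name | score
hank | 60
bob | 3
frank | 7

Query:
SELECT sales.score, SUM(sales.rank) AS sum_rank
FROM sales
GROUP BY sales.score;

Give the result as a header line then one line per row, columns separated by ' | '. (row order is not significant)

After GROUP BY (5 rows):
sales.score | sum_rank
9 | 8
20 | 3
8 | 90
60 | 6
5 | 7

== RESULT ==
sales.score | sum_rank
9 | 8
20 | 3
8 | 90
60 | 6
5 | 7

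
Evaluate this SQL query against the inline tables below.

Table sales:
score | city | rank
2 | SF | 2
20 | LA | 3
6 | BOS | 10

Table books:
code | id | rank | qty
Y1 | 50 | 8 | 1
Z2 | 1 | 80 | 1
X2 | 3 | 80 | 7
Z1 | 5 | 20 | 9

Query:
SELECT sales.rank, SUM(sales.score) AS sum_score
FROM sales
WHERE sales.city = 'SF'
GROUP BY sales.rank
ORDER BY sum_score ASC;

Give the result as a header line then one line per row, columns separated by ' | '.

After WHERE (1 rows):
sales.score | sales.city | sales.rank
2 | SF | 2
After GROUP BY (1 rows):
sales.rank | sum_score
2 | 2
After ORDER BY (1 rows):
sales.rank | sum_score
2 | 2

== RESULT ==
sales.rank | sum_score
2 | 2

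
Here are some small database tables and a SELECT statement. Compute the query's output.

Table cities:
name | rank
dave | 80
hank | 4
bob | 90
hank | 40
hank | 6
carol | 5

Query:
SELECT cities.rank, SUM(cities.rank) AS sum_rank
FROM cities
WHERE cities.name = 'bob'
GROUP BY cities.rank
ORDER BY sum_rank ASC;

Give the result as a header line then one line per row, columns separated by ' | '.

== RESULT ==
cities.rank | sum_rank
90 | 90

Derivation:
After WHERE (1 rows):
cities.name | cities.rank
bob | 90
After GROUP BY (1 rows):
cities.rank | sum_rank
90 | 90
After ORDER BY (1 rows):
cities.rank | sum_rank
90 | 90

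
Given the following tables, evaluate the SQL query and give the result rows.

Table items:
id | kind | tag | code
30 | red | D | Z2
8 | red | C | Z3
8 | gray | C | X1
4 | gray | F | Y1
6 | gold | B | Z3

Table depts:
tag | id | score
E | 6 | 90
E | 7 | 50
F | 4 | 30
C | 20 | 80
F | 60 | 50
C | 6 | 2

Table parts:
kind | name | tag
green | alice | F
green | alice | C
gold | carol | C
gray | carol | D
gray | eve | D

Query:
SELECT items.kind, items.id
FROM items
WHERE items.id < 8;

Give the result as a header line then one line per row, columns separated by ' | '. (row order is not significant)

== RESULT ==
items.kind | items.id
gray | 4
gold | 6

Derivation:
After WHERE (2 rows):
items.id | items.kind | items.tag | items.code
4 | gray | F | Y1
6 | gold | B | Z3
After SELECT (2 rows):
items.kind | items.id
gray | 4
gold | 6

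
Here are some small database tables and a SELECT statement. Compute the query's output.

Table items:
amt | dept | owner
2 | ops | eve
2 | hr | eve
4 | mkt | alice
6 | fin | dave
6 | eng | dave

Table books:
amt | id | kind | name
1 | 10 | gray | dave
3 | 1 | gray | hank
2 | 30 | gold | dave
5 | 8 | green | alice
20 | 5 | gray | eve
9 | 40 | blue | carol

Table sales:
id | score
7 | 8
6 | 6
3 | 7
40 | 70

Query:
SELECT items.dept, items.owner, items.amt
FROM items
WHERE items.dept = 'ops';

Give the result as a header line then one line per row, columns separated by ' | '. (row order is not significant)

== RESULT ==
items.dept | items.owner | items.amt
ops | eve | 2

Derivation:
After WHERE (1 rows):
items.amt | items.dept | items.owner
2 | ops | eve
After SELECT (1 rows):
items.dept | items.owner | items.amt
ops | eve | 2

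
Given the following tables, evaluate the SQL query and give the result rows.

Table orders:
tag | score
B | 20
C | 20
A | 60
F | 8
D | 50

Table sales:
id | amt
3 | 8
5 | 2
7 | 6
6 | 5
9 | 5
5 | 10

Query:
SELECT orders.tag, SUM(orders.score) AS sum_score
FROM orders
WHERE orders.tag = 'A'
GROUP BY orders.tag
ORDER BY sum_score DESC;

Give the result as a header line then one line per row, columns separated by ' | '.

== RESULT ==
orders.tag | sum_score
A | 60

Derivation:
After WHERE (1 rows):
orders.tag | orders.score
A | 60
After GROUP BY (1 rows):
orders.tag | sum_score
A | 60
After ORDER BY (1 rows):
orders.tag | sum_score
A | 60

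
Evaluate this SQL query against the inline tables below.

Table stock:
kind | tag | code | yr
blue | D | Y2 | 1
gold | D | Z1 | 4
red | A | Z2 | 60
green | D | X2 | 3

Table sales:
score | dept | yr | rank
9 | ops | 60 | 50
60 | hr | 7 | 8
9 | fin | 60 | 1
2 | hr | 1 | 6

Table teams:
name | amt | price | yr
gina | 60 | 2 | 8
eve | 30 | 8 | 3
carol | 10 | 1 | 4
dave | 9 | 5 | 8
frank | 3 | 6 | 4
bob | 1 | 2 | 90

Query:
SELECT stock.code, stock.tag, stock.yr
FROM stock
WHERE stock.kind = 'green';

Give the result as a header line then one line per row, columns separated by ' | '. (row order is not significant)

After WHERE (1 rows):
stock.kind | stock.tag | stock.code | stock.yr
green | D | X2 | 3
After SELECT (1 rows):
stock.code | stock.tag | stock.yr
X2 | D | 3

== RESULT ==
stock.code | stock.tag | stock.yr
X2 | D | 3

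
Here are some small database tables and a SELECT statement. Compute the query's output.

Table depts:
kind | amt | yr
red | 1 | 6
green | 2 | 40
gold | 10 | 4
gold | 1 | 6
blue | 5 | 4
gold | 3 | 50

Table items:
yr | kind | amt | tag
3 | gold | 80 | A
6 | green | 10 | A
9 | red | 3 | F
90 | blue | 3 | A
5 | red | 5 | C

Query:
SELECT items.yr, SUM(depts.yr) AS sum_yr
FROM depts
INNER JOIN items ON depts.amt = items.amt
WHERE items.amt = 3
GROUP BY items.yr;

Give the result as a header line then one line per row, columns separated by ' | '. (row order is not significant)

After JOIN items (4 rows):
depts.kind | depts.amt | depts.yr | items.yr | items.kind | items.amt | items.tag
gold | 10 | 4 | 6 | green | 10 | A
blue | 5 | 4 | 5 | red | 5 | C
gold | 3 | 50 | 9 | red | 3 | F
gold | 3 | 50 | 90 | blue | 3 | A
After WHERE (2 rows):
depts.kind | depts.amt | depts.yr | items.yr | items.kind | items.amt | items.tag
gold | 3 | 50 | 9 | red | 3 | F
gold | 3 | 50 | 90 | blue | 3 | A
After GROUP BY (2 rows):
items.yr | sum_yr
9 | 50
90 | 50

== RESULT ==
items.yr | sum_yr
9 | 50
90 | 50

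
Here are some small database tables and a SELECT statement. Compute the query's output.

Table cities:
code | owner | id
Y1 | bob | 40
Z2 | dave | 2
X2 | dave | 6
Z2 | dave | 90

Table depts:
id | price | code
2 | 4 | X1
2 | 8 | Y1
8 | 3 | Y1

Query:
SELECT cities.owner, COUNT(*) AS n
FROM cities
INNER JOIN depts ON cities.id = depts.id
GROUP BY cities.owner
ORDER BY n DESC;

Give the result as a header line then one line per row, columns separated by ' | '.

After JOIN depts (2 rows):
cities.code | cities.owner | cities.id | depts.id | depts.price | depts.code
Z2 | dave | 2 | 2 | 4 | X1
Z2 | dave | 2 | 2 | 8 | Y1
After GROUP BY (1 rows):
cities.owner | n
dave | 2
After ORDER BY (1 rows):
cities.owner | n
dave | 2

== RESULT ==
cities.owner | n
dave | 2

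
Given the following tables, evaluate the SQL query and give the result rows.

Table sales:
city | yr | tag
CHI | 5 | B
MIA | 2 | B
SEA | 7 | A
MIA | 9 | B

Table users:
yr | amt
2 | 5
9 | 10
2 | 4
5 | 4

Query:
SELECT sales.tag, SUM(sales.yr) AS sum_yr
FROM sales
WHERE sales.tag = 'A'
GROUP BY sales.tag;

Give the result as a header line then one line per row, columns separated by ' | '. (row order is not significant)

After WHERE (1 rows):
sales.city | sales.yr | sales.tag
SEA | 7 | A
After GROUP BY (1 rows):
sales.tag | sum_yr
A | 7

== RESULT ==
sales.tag | sum_yr
A | 7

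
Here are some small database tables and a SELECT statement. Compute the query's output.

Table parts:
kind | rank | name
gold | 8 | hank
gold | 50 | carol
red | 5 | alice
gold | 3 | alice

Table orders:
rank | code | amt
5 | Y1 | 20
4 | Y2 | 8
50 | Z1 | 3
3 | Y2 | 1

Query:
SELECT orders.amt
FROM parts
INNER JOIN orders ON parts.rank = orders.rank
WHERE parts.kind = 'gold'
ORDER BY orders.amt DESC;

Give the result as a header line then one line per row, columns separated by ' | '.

== RESULT ==
orders.amt
3
1

Derivation:
After JOIN orders (3 rows):
parts.kind | parts.rank | parts.name | orders.rank | orders.code | orders.amt
gold | 50 | carol | 50 | Z1 | 3
red | 5 | alice | 5 | Y1 | 20
gold | 3 | alice | 3 | Y2 | 1
After WHERE (2 rows):
parts.kind | parts.rank | parts.name | orders.rank | orders.code | orders.amt
gold | 50 | carol | 50 | Z1 | 3
gold | 3 | alice | 3 | Y2 | 1
After SELECT (2 rows):
orders.amt
3
1
After ORDER BY (2 rows):
orders.amt
3
1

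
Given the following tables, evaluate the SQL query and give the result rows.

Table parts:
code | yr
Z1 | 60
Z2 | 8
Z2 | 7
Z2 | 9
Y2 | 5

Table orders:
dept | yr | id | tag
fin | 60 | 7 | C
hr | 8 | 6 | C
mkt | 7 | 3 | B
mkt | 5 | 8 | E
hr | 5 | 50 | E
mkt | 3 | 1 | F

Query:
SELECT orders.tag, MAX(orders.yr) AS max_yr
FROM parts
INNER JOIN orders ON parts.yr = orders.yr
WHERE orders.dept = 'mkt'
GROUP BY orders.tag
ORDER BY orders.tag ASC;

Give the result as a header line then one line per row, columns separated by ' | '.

After JOIN orders (5 rows):
parts.code | parts.yr | orders.dept | orders.yr | orders.id | orders.tag
Z1 | 60 | fin | 60 | 7 | C
Z2 | 8 | hr | 8 | 6 | C
Z2 | 7 | mkt | 7 | 3 | B
Y2 | 5 | mkt | 5 | 8 | E
Y2 | 5 | hr | 5 | 50 | E
After WHERE (2 rows):
parts.code | parts.yr | orders.dept | orders.yr | orders.id | orders.tag
Z2 | 7 | mkt | 7 | 3 | B
Y2 | 5 | mkt | 5 | 8 | E
After GROUP BY (2 rows):
orders.tag | max_yr
B | 7
E | 5
After ORDER BY (2 rows):
orders.tag | max_yr
B | 7
E | 5

== RESULT ==
orders.tag | max_yr
B | 7
E | 5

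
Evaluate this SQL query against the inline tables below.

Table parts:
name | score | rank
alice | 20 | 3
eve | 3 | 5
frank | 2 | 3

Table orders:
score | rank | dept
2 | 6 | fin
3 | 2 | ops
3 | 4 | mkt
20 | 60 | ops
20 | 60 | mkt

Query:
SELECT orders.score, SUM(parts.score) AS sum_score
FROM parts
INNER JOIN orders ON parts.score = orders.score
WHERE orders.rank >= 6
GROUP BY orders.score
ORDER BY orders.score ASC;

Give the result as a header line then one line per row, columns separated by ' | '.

== RESULT ==
orders.score | sum_score
2 | 2
20 | 40

Derivation:
After JOIN orders (5 rows):
parts.name | parts.score | parts.rank | orders.score | orders.rank | orders.dept
alice | 20 | 3 | 20 | 60 | ops
alice | 20 | 3 | 20 | 60 | mkt
eve | 3 | 5 | 3 | 2 | ops
eve | 3 | 5 | 3 | 4 | mkt
frank | 2 | 3 | 2 | 6 | fin
After WHERE (3 rows):
parts.name | parts.score | parts.rank | orders.score | orders.rank | orders.dept
alice | 20 | 3 | 20 | 60 | ops
alice | 20 | 3 | 20 | 60 | mkt
frank | 2 | 3 | 2 | 6 | fin
After GROUP BY (2 rows):
orders.score | sum_score
20 | 40
2 | 2
After ORDER BY (2 rows):
orders.score | sum_score
2 | 2
20 | 40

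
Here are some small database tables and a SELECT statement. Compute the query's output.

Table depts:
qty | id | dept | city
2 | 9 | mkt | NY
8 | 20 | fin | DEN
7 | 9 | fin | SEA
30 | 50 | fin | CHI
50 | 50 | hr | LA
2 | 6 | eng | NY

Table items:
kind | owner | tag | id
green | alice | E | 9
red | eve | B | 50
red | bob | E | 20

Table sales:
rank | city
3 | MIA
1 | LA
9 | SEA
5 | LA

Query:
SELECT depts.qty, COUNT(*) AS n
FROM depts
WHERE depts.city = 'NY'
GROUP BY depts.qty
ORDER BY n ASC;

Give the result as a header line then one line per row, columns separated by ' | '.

== RESULT ==
depts.qty | n
2 | 2

Derivation:
After WHERE (2 rows):
depts.qty | depts.id | depts.dept | depts.city
2 | 9 | mkt | NY
2 | 6 | eng | NY
After GROUP BY (1 rows):
depts.qty | n
2 | 2
After ORDER BY (1 rows):
depts.qty | n
2 | 2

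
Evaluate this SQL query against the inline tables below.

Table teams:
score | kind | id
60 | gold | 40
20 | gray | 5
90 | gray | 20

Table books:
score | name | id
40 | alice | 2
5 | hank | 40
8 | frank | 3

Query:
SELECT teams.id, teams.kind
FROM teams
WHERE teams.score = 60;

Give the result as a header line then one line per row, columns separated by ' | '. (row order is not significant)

After WHERE (1 rows):
teams.score | teams.kind | teams.id
60 | gold | 40
After SELECT (1 rows):
teams.id | teams.kind
40 | gold

== RESULT ==
teams.id | teams.kind
40 | gold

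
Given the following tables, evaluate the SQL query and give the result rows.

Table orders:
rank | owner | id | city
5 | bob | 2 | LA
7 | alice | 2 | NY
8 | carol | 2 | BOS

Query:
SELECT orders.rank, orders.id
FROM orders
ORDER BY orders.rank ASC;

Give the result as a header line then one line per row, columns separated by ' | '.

== RESULT ==
orders.rank | orders.id
5 | 2
7 | 2
8 | 2

Derivation:
After SELECT (3 rows):
orders.rank | orders.id
5 | 2
7 | 2
8 | 2
After ORDER BY (3 rows):
orders.rank | orders.id
5 | 2
7 | 2
8 | 2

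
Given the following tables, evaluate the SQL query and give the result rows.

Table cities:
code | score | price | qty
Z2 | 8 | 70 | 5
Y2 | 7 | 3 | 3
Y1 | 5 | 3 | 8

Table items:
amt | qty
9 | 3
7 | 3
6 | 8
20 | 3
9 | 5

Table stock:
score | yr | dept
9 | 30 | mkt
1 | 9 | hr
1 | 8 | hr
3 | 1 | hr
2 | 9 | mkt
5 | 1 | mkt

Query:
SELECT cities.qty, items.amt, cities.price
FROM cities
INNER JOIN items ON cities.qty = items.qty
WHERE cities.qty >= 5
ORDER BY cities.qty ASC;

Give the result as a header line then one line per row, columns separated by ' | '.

After JOIN items (5 rows):
cities.code | cities.score | cities.price | cities.qty | items.amt | items.qty
Z2 | 8 | 70 | 5 | 9 | 5
Y2 | 7 | 3 | 3 | 9 | 3
Y2 | 7 | 3 | 3 | 7 | 3
Y2 | 7 | 3 | 3 | 20 | 3
Y1 | 5 | 3 | 8 | 6 | 8
After WHERE (2 rows):
cities.code | cities.score | cities.price | cities.qty | items.amt | items.qty
Z2 | 8 | 70 | 5 | 9 | 5
Y1 | 5 | 3 | 8 | 6 | 8
After SELECT (2 rows):
cities.qty | items.amt | cities.price
5 | 9 | 70
8 | 6 | 3
After ORDER BY (2 rows):
cities.qty | items.amt | cities.price
5 | 9 | 70
8 | 6 | 3

== RESULT ==
cities.qty | items.amt | cities.price
5 | 9 | 70
8 | 6 | 3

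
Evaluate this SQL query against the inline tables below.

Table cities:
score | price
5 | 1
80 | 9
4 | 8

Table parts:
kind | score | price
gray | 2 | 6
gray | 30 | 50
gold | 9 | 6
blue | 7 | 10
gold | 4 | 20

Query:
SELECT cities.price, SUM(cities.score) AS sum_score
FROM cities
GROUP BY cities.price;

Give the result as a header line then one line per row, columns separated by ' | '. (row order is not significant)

After GROUP BY (3 rows):
cities.price | sum_score
1 | 5
9 | 80
8 | 4

== RESULT ==
cities.price | sum_score
1 | 5
9 | 80
8 | 4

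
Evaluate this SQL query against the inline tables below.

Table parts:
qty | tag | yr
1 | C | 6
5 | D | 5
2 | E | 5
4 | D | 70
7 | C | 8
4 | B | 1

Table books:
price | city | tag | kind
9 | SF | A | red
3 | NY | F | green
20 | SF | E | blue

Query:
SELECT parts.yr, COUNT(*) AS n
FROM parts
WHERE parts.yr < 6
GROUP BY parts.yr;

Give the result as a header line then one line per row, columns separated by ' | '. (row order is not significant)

== RESULT ==
parts.yr | n
5 | 2
1 | 1

Derivation:
After WHERE (3 rows):
parts.qty | parts.tag | parts.yr
5 | D | 5
2 | E | 5
4 | B | 1
After GROUP BY (2 rows):
parts.yr | n
5 | 2
1 | 1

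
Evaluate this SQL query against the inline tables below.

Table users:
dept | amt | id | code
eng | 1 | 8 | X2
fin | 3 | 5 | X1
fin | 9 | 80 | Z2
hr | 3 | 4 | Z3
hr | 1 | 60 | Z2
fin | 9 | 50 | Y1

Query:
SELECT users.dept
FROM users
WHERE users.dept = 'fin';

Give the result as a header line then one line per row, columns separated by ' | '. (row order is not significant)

== RESULT ==
users.dept
fin
fin
fin

Derivation:
After WHERE (3 rows):
users.dept | users.amt | users.id | users.code
fin | 3 | 5 | X1
fin | 9 | 80 | Z2
fin | 9 | 50 | Y1
After SELECT (3 rows):
users.dept
fin
fin
fin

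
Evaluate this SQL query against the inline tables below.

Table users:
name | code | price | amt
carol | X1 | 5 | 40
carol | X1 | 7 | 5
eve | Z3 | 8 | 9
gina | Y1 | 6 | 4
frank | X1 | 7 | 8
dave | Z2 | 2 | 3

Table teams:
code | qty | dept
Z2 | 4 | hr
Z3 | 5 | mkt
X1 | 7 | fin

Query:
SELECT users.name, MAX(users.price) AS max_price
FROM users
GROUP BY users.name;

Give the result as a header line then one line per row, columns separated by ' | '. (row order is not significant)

== RESULT ==
users.name | max_price
carol | 7
eve | 8
gina | 6
frank | 7
dave | 2

Derivation:
After GROUP BY (5 rows):
users.name | max_price
carol | 7
eve | 8
gina | 6
frank | 7
dave | 2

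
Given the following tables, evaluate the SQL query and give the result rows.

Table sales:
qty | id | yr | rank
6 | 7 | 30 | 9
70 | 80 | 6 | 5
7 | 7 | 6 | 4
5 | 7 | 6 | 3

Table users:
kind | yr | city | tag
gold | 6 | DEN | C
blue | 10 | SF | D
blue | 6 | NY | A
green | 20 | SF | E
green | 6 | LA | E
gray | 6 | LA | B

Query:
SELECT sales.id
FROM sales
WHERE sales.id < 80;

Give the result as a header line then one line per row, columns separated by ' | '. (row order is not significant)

After WHERE (3 rows):
sales.qty | sales.id | sales.yr | sales.rank
6 | 7 | 30 | 9
7 | 7 | 6 | 4
5 | 7 | 6 | 3
After SELECT (3 rows):
sales.id
7
7
7

== RESULT ==
sales.id
7
7
7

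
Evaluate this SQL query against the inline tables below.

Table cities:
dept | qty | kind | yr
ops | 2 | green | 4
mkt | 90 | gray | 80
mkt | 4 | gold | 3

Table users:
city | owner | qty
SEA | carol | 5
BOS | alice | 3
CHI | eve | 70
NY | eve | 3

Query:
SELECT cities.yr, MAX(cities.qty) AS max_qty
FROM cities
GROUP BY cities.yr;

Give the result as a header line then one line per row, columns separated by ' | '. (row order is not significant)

== RESULT ==
cities.yr | max_qty
4 | 2
80 | 90
3 | 4

Derivation:
After GROUP BY (3 rows):
cities.yr | max_qty
4 | 2
80 | 90
3 | 4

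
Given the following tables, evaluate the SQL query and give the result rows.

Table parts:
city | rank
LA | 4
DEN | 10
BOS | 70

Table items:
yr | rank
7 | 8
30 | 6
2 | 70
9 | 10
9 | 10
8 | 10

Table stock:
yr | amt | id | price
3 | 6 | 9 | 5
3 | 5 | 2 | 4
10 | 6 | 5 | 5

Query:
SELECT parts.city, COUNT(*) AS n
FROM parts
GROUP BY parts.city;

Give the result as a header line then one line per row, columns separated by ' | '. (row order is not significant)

== RESULT ==
parts.city | n
LA | 1
DEN | 1
BOS | 1

Derivation:
After GROUP BY (3 rows):
parts.city | n
LA | 1
DEN | 1
BOS | 1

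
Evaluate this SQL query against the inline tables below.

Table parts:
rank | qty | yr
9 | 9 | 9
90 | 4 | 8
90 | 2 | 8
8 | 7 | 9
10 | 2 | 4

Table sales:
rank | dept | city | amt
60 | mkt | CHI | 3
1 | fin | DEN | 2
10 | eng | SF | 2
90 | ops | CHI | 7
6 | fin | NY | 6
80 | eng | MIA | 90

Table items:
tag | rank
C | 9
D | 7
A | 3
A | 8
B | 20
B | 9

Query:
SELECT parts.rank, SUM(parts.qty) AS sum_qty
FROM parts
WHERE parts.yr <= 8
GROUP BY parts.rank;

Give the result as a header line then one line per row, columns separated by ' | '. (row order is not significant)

After WHERE (3 rows):
parts.rank | parts.qty | parts.yr
90 | 4 | 8
90 | 2 | 8
10 | 2 | 4
After GROUP BY (2 rows):
parts.rank | sum_qty
90 | 6
10 | 2

== RESULT ==
parts.rank | sum_qty
90 | 6
10 | 2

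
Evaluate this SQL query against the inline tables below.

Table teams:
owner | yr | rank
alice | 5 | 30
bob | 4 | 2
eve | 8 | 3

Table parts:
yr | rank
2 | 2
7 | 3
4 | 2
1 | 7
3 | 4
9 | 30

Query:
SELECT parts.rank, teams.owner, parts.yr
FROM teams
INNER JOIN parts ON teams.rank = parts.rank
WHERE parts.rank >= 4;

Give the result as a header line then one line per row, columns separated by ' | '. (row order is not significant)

== RESULT ==
parts.rank | teams.owner | parts.yr
30 | alice | 9

Derivation:
After JOIN parts (4 rows):
teams.owner | teams.yr | teams.rank | parts.yr | parts.rank
alice | 5 | 30 | 9 | 30
bob | 4 | 2 | 2 | 2
bob | 4 | 2 | 4 | 2
eve | 8 | 3 | 7 | 3
After WHERE (1 rows):
teams.owner | teams.yr | teams.rank | parts.yr | parts.rank
alice | 5 | 30 | 9 | 30
After SELECT (1 rows):
parts.rank | teams.owner | parts.yr
30 | alice | 9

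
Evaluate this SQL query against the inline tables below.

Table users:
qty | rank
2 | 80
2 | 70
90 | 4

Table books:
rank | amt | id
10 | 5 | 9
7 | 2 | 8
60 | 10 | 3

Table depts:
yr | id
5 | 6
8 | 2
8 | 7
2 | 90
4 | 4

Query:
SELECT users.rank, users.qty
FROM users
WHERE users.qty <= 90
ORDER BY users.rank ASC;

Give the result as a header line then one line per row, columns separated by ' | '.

After WHERE (3 rows):
users.qty | users.rank
2 | 80
2 | 70
90 | 4
After SELECT (3 rows):
users.rank | users.qty
80 | 2
70 | 2
4 | 90
After ORDER BY (3 rows):
users.rank | users.qty
4 | 90
70 | 2
80 | 2

== RESULT ==
users.rank | users.qty
4 | 90
70 | 2
80 | 2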